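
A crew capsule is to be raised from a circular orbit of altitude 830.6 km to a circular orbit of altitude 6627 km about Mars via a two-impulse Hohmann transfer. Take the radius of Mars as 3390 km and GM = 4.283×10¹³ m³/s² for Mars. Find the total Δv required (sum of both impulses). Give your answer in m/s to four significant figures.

r₁ = 3390 + 830.6 = 4220.6 km = 4.2206×10⁶ m.
r₂ = 3390 + 6627 = 10017 km = 1.0017×10⁷ m.
Transfer ellipse a_t = (r₁ + r₂)/2 = 7.119×10⁶ m.
At r₁: circular v_c1 = √(μ/r₁) = 3186 m/s; transfer-periapsis v_p = √[μ(2/r₁ − 1/a_t)] = 3779 m/s.
Δv₁ = v_p − v_c1 = 593.2 m/s.
At r₂: circular v_c2 = √(μ/r₂) = 2068 m/s; transfer-apoapsis v_a = √[μ(2/r₂ − 1/a_t)] = 1592 m/s.
Δv₂ = v_c2 − v_a = 475.6 m/s.
Total Δv = Δv₁ + Δv₂ = 1069 m/s.

Δv_total ≈ 1069 m/s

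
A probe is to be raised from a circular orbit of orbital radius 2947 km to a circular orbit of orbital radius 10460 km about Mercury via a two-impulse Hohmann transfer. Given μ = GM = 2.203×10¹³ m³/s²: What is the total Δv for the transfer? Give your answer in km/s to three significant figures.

Δv_total ≈ 1.17 km/s

r₁ = 2947 km = 2.947×10⁶ m.
r₂ = 10460 km = 1.046×10⁷ m.
Transfer ellipse a_t = (r₁ + r₂)/2 = 6.704×10⁶ m.
At r₁: circular v_c1 = √(μ/r₁) = 2734 m/s; transfer-periherm v_p = √[μ(2/r₁ − 1/a_t)] = 3415 m/s.
Δv₁ = v_p − v_c1 = 681.2 m/s.
At r₂: circular v_c2 = √(μ/r₂) = 1451 m/s; transfer-apoherm v_a = √[μ(2/r₂ − 1/a_t)] = 962.2 m/s.
Δv₂ = v_c2 − v_a = 489.0 m/s.
Total Δv = Δv₁ + Δv₂ = 1170 m/s = 1.170 km/s.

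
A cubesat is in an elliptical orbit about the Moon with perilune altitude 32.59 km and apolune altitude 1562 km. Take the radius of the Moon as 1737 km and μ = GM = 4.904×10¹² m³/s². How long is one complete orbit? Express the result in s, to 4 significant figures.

T ≈ 11450 s

r_p = 1737 + 32.59 = 1769.6 km = 1.7696×10⁶ m.
r_a = 1737 + 1562 = 3299.0 km = 3.2990×10⁶ m.
Semi-major axis a = (r_p + r_a)/2 = (1769.6 + 3299.0)/2 = 2534.3 km = 2.534×10⁶ m.
By Kepler's third law T = 2π√(a³/μ) = 2π × 1.822×10³ = 1.145×10⁴ s.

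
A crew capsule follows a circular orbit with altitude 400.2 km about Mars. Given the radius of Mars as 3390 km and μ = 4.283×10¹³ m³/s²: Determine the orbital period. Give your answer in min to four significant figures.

r = 3390 + 400.2 = 3790.2 km = 3.7902×10⁶ m.
Kepler's third law: T = 2π√(r³/μ) = 2π√((3.790×10⁶)³ / 4.283×10¹³).
r³/μ = 1.271×10⁶ s², so T = 2π × 1.128×10³ = 7.084×10³ s.
Converting: 7.084×10³ s ÷ 60.00 = 118.1 min.

T ≈ 118.1 min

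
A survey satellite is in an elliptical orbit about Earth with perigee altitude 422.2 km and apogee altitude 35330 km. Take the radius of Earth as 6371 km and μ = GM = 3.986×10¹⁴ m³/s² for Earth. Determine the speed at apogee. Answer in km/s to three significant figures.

v ≈ 1.64 km/s

r_p = 6371 + 422.2 = 6793.2 km = 6.7932×10⁶ m.
r_a = 6371 + 35330 = 41701 km = 4.1701×10⁷ m.
Semi-major axis a = (r_p + r_a)/2 = 24247 km = 2.425×10⁷ m.
Vis-viva: v² = μ(2/r − 1/a) = 3.986×10¹⁴ × (4.796×10⁻⁸ − 4.124×10⁻⁸) = 2.678×10⁶ m²/s².
v = 1636 m/s = 1.636 km/s.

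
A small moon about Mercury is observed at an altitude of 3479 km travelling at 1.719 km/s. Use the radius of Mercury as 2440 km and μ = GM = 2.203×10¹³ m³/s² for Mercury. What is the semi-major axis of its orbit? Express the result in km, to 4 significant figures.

a ≈ 4908 km

r = 2440 + 3479 = 5919.0 km = 5.919×10⁶ m.
Vis-viva rearranged: 1/a = 2/r − v²/μ = 3.379×10⁻⁷ − 1.341×10⁻⁷ = 2.038×10⁻⁷ m⁻¹.
a = 4.908×10⁶ m = 4907.7 km.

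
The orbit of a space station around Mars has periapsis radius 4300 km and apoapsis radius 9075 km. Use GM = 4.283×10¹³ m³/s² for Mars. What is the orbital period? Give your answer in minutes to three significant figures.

Semi-major axis a = (r_p + r_a)/2 = (4300.0 + 9075.0)/2 = 6687.5 km = 6.688×10⁶ m.
By Kepler's third law T = 2π√(a³/μ) = 2π × 2.643×10³ = 1.660×10⁴ s.
= 276.7 minutes.

T ≈ 277 minutes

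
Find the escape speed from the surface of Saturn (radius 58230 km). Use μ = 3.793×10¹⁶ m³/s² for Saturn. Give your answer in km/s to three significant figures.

v_esc ≈ 36.1 km/s

r = R = 5.823×10⁷ m.
Escape speed v_esc = √(2μ/r) = √(2 × 3.793×10¹⁶ / 5.823×10⁷) = √(1.303×10⁹) = 36090 m/s.
= 36.09 km/s.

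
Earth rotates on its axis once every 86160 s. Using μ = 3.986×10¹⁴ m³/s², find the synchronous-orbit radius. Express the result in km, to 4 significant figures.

r_sync ≈ 42160 km

A synchronous orbit has period T, so by Kepler's third law a = (μT²/4π²)^(1/3).
μT²/4π² = 3.986×10¹⁴ × (8.616×10⁴)² / 39.48 = 7.495×10²² m³.
a = 4.216×10⁷ m = 42163 km.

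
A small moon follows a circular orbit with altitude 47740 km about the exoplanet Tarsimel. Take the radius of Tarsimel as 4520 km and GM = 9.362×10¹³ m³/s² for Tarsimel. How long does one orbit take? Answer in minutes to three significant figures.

T ≈ 4090 minutes

r = 4520 + 47740 = 52260 km = 5.2260×10⁷ m.
Kepler's third law: T = 2π√(r³/μ) = 2π√((5.226×10⁷)³ / 9.362×10¹³).
r³/μ = 1.525×10⁹ s², so T = 2π × 3.905×10⁴ = 2.453×10⁵ s.
Converting: 2.453×10⁵ s ÷ 60.00 = 4089 minutes.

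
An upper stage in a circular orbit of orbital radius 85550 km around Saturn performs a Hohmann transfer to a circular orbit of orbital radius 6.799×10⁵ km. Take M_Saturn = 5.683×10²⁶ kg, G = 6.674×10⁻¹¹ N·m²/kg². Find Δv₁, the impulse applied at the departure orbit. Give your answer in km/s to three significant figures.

μ = GM = 6.674×10⁻¹¹ × 5.683×10²⁶ = 3.793×10¹⁶ m³/s².
r₁ = 85550 km = 8.555×10⁷ m.
r₂ = 6.799×10⁵ km = 6.799×10⁸ m.
Transfer ellipse a_t = (r₁ + r₂)/2 = 3.827×10⁸ m.
At r₁: circular v_c1 = √(μ/r₁) = 21060 m/s; transfer-perikrone v_p = √[μ(2/r₁ − 1/a_t)] = 28060 m/s.
Δv₁ = v_p − v_c1 = 7008 m/s.
= 7.008 km/s.

Δv ≈ 7.01 km/s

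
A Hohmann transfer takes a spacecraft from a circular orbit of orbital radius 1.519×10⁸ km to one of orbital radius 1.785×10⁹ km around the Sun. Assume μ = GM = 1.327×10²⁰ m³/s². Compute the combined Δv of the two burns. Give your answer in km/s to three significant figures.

Δv_total ≈ 15.8 km/s

r₁ = 1.519×10⁸ km = 1.519×10¹¹ m.
r₂ = 1.785×10⁹ km = 1.785×10¹² m.
Transfer ellipse a_t = (r₁ + r₂)/2 = 9.684×10¹¹ m.
At r₁: circular v_c1 = √(μ/r₁) = 29560 m/s; transfer-perihelion v_p = √[μ(2/r₁ − 1/a_t)] = 40130 m/s.
Δv₁ = v_p − v_c1 = 10570 m/s.
At r₂: circular v_c2 = √(μ/r₂) = 8622 m/s; transfer-aphelion v_a = √[μ(2/r₂ − 1/a_t)] = 3415 m/s.
Δv₂ = v_c2 − v_a = 5207 m/s.
Total Δv = Δv₁ + Δv₂ = 15780 m/s = 15.78 km/s.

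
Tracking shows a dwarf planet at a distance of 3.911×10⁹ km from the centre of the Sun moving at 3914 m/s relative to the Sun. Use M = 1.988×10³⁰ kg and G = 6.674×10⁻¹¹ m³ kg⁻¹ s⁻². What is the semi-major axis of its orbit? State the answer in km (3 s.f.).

μ = GM = 6.674×10⁻¹¹ × 1.988×10³⁰ = 1.327×10²⁰ m³/s².
r = 3.911×10¹² m.
Specific orbital energy ε = v²/2 − μ/r = (3914)²/2 − 1.327×10²⁰/3.911×10¹² = -2.626×10⁷ J/kg.
Since ε = −μ/(2a), a = −μ/(2ε) = 2.526×10¹² m = 2.5258×10⁹ km.

a ≈ 2.53×10⁹ km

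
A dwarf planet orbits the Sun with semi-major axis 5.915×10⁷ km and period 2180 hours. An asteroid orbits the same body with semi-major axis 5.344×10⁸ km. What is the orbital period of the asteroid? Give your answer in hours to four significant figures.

Kepler's third law: T² ∝ a³, so T₂ = T₁ (a₂/a₁)^(3/2).
a₂/a₁ = 9.035, (a₂/a₁)^(3/2) = 27.16.
T₂ = 2180 × 27.16 = 59200 hours.

T₂ ≈ 59200 hours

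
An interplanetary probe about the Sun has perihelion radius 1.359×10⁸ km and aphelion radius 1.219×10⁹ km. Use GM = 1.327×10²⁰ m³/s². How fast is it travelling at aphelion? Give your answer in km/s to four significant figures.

Semi-major axis a = (r_p + r_a)/2 = 6.7745×10⁸ km = 6.774×10¹¹ m.
Vis-viva: v² = μ(2/r − 1/a) = 1.327×10²⁰ × (1.641×10⁻¹² − 1.476×10⁻¹²) = 2.184×10⁷ m²/s².
v = 4673 m/s = 4.673 km/s.

v ≈ 4.673 km/s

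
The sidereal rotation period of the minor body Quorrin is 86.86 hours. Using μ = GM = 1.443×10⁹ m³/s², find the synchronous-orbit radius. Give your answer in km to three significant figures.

r_sync ≈ 1530 km

T = 86.86 hours = 3.127×10⁵ s.
A synchronous orbit has period T, so by Kepler's third law a = (μT²/4π²)^(1/3).
μT²/4π² = 1.443×10⁹ × (3.127×10⁵)² / 39.48 = 3.574×10¹⁸ m³.
a = 1.529×10⁶ m = 1528.9 km.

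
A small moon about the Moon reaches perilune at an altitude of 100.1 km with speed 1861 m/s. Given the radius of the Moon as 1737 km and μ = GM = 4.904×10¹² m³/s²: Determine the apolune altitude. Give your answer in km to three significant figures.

apolune altitude ≈ 1660 km

r_p = 1737 + 100.1 = 1837.1 km = 1.837×10⁶ m.
Specific energy ε = v²/2 − μ/r = -9.378×10⁵ J/kg, so a = −μ/(2ε) = 2.615×10⁶ m.
The apsides satisfy r_p + r_a = 2a, so the apolune radius is 2a − r_p = 3.392×10⁶ m = 3392.4 km.
Apolune altitude = 3392.4 − 1737 = 1655.4 km.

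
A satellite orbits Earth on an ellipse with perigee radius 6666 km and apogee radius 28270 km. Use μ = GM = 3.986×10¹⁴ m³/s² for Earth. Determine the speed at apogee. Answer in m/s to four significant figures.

v ≈ 2320 m/s

Semi-major axis a = (r_p + r_a)/2 = 17468 km = 1.747×10⁷ m.
Vis-viva: v² = μ(2/r − 1/a) = 3.986×10¹⁴ × (7.075×10⁻⁸ − 5.725×10⁻⁸) = 5.381×10⁶ m²/s².
v = 2320 m/s.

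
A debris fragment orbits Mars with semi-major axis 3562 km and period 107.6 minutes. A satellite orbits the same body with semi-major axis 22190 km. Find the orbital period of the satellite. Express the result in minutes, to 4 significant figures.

T₂ ≈ 1673 minutes

Kepler's third law: T² ∝ a³, so T₂ = T₁ (a₂/a₁)^(3/2).
a₂/a₁ = 6.230, (a₂/a₁)^(3/2) = 15.55.
T₂ = 107.6 × 15.55 = 1673 minutes.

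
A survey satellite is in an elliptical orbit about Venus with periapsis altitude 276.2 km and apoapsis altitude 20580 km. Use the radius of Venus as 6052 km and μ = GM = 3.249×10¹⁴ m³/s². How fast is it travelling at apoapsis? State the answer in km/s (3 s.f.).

r_p = 6052 + 276.2 = 6328.2 km = 6.3282×10⁶ m.
r_a = 6052 + 20580 = 26632 km = 2.6632×10⁷ m.
Semi-major axis a = (r_p + r_a)/2 = 16480 km = 1.648×10⁷ m.
Vis-viva: v² = μ(2/r − 1/a) = 3.249×10¹⁴ × (7.510×10⁻⁸ − 6.068×10⁻⁸) = 4.685×10⁶ m²/s².
v = 2164 m/s = 2.164 km/s.

v ≈ 2.16 km/s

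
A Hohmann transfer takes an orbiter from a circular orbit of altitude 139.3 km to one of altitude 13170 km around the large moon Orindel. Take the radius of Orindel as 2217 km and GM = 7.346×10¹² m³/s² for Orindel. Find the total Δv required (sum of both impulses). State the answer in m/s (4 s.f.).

r₁ = 2217 + 139.3 = 2356.3 km = 2.3563×10⁶ m.
r₂ = 2217 + 13170 = 15387 km = 1.5387×10⁷ m.
Transfer ellipse a_t = (r₁ + r₂)/2 = 8.872×10⁶ m.
At r₁: circular v_c1 = √(μ/r₁) = 1766 m/s; transfer-periapsis v_p = √[μ(2/r₁ − 1/a_t)] = 2325 m/s.
Δv₁ = v_p − v_c1 = 559.7 m/s.
At r₂: circular v_c2 = √(μ/r₂) = 691.0 m/s; transfer-apoapsis v_a = √[μ(2/r₂ − 1/a_t)] = 356.1 m/s.
Δv₂ = v_c2 − v_a = 334.9 m/s.
Total Δv = Δv₁ + Δv₂ = 894.5 m/s.

Δv_total ≈ 894.5 m/s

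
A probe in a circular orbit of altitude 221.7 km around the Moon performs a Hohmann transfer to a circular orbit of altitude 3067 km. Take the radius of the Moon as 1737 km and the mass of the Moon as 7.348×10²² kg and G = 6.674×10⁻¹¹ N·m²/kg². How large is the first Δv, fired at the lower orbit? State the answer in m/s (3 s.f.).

μ = GM = 6.674×10⁻¹¹ × 7.348×10²² = 4.904×10¹² m³/s².
r₁ = 1737 + 221.7 = 1958.7 km = 1.9587×10⁶ m.
r₂ = 1737 + 3067 = 4804.0 km = 4.8040×10⁶ m.
Transfer ellipse a_t = (r₁ + r₂)/2 = 3.381×10⁶ m.
At r₁: circular v_c1 = √(μ/r₁) = 1582 m/s; transfer-perilune v_p = √[μ(2/r₁ − 1/a_t)] = 1886 m/s.
Δv₁ = v_p − v_c1 = 303.7 m/s.

Δv ≈ 304 m/s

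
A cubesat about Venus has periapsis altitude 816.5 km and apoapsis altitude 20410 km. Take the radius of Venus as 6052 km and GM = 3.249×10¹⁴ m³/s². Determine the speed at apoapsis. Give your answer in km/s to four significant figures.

r_p = 6052 + 816.5 = 6868.5 km = 6.8685×10⁶ m.
r_a = 6052 + 20410 = 26462 km = 2.6462×10⁷ m.
Semi-major axis a = (r_p + r_a)/2 = 16665 km = 1.667×10⁷ m.
Vis-viva: v² = μ(2/r − 1/a) = 3.249×10¹⁴ × (7.558×10⁻⁸ − 6.001×10⁻⁸) = 5.060×10⁶ m²/s².
v = 2250 m/s = 2.250 km/s.

v ≈ 2.250 km/s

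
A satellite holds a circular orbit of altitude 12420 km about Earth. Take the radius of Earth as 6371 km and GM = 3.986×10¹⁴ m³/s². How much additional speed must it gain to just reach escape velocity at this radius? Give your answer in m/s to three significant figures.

Δv ≈ 1910 m/s

r = 6371 + 12420 = 18791 km = 1.8791×10⁷ m.
Circular speed v_c = √(μ/r) = 4606 m/s.
Escape speed v_esc = √(2μ/r) = √2 × v_c = 6513 m/s.
Δv = v_esc − v_c = 1908 m/s.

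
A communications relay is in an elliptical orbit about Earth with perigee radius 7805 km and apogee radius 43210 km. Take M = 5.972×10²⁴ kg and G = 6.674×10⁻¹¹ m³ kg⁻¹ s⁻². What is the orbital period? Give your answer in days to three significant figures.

μ = GM = 6.674×10⁻¹¹ × 5.972×10²⁴ = 3.986×10¹⁴ m³/s².
Semi-major axis a = (r_p + r_a)/2 = (7805.0 + 43210)/2 = 25508 km = 2.551×10⁷ m.
By Kepler's third law T = 2π√(a³/μ) = 2π × 6.453×10³ = 4.054×10⁴ s.
= 0.4693 days.

T ≈ 0.469 days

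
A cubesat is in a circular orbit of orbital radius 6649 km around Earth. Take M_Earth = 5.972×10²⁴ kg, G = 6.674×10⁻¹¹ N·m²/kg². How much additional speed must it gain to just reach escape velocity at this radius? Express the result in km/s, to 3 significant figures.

μ = GM = 6.674×10⁻¹¹ × 5.972×10²⁴ = 3.986×10¹⁴ m³/s².
r = 6649 km = 6.649×10⁶ m.
Circular speed v_c = √(μ/r) = 7742 m/s.
Escape speed v_esc = √(2μ/r) = √2 × v_c = 10950 m/s.
Δv = v_esc − v_c = 3207 m/s = 3.207 km/s.

Δv ≈ 3.21 km/s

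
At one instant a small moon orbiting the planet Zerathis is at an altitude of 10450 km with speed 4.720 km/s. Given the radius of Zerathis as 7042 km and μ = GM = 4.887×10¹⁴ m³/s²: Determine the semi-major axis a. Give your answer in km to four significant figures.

a ≈ 14550 km

r = 7042 + 10450 = 17492 km = 1.749×10⁷ m.
Specific orbital energy ε = v²/2 − μ/r = (4720)²/2 − 4.887×10¹⁴/1.749×10⁷ = -1.680×10⁷ J/kg.
Since ε = −μ/(2a), a = −μ/(2ε) = 1.455×10⁷ m = 14545 km.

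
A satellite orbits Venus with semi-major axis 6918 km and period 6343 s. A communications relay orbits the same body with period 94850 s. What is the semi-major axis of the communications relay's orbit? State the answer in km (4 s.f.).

a₂ ≈ 41990 km

Kepler's third law: a³ ∝ T², so a₂ = a₁ (T₂/T₁)^(2/3).
T₂/T₁ = 14.95, (T₂/T₁)^(2/3) = 6.070.
a₂ = 6918 × 6.070 = 41990 km.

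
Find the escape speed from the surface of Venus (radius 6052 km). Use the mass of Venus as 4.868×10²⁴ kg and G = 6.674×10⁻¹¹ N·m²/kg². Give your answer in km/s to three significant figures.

v_esc ≈ 10.4 km/s

μ = GM = 6.674×10⁻¹¹ × 4.868×10²⁴ = 3.249×10¹⁴ m³/s².
r = R = 6.052×10⁶ m.
Escape speed v_esc = √(2μ/r) = √(2 × 3.249×10¹⁴ / 6.052×10⁶) = √(1.074×10⁸) = 10360 m/s.
= 10.36 km/s.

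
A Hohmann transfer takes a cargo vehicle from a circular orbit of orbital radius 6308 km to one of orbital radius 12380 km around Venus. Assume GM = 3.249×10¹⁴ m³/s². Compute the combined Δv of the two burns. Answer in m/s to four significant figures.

Δv_total ≈ 1998 m/s

r₁ = 6308 km = 6.308×10⁶ m.
r₂ = 12380 km = 1.238×10⁷ m.
Transfer ellipse a_t = (r₁ + r₂)/2 = 9.344×10⁶ m.
At r₁: circular v_c1 = √(μ/r₁) = 7177 m/s; transfer-periapsis v_p = √[μ(2/r₁ − 1/a_t)] = 8261 m/s.
Δv₁ = v_p − v_c1 = 1084 m/s.
At r₂: circular v_c2 = √(μ/r₂) = 5123 m/s; transfer-apoapsis v_a = √[μ(2/r₂ − 1/a_t)] = 4209 m/s.
Δv₂ = v_c2 − v_a = 913.7 m/s.
Total Δv = Δv₁ + Δv₂ = 1998 m/s.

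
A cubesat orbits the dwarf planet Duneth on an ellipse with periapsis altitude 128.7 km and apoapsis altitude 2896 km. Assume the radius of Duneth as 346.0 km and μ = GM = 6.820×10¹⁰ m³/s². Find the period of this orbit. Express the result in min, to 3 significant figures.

T ≈ 1020 min

r_p = 346.0 + 128.7 = 474.70 km = 4.7470×10⁵ m.
r_a = 346.0 + 2896 = 3242.0 km = 3.2420×10⁶ m.
Semi-major axis a = (r_p + r_a)/2 = (474.70 + 3242.0)/2 = 1858.3 km = 1.858×10⁶ m.
By Kepler's third law T = 2π√(a³/μ) = 2π × 9.701×10³ = 6.095×10⁴ s.
= 1016 min.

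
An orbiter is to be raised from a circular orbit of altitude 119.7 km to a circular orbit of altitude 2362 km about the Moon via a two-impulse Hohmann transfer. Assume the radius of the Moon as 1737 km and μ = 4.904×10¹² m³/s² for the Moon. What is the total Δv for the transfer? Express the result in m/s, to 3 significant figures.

r₁ = 1737 + 119.7 = 1856.7 km = 1.8567×10⁶ m.
r₂ = 1737 + 2362 = 4099.0 km = 4.0990×10⁶ m.
Transfer ellipse a_t = (r₁ + r₂)/2 = 2.978×10⁶ m.
At r₁: circular v_c1 = √(μ/r₁) = 1625 m/s; transfer-perilune v_p = √[μ(2/r₁ − 1/a_t)] = 1907 m/s.
Δv₁ = v_p − v_c1 = 281.6 m/s.
At r₂: circular v_c2 = √(μ/r₂) = 1094 m/s; transfer-apolune v_a = √[μ(2/r₂ − 1/a_t)] = 863.7 m/s.
Δv₂ = v_c2 − v_a = 230.1 m/s.
Total Δv = Δv₁ + Δv₂ = 511.7 m/s.

Δv_total ≈ 512 m/s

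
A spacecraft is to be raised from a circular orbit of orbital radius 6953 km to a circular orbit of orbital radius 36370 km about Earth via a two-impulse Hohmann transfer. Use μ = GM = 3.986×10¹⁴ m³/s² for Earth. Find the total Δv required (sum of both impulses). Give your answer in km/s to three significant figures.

Δv_total ≈ 3.67 km/s

r₁ = 6953 km = 6.953×10⁶ m.
r₂ = 36370 km = 3.637×10⁷ m.
Transfer ellipse a_t = (r₁ + r₂)/2 = 2.166×10⁷ m.
At r₁: circular v_c1 = √(μ/r₁) = 7572 m/s; transfer-perigee v_p = √[μ(2/r₁ − 1/a_t)] = 9811 m/s.
Δv₁ = v_p − v_c1 = 2239 m/s.
At r₂: circular v_c2 = √(μ/r₂) = 3311 m/s; transfer-apogee v_a = √[μ(2/r₂ − 1/a_t)] = 1876 m/s.
Δv₂ = v_c2 − v_a = 1435 m/s.
Total Δv = Δv₁ + Δv₂ = 3674 m/s = 3.674 km/s.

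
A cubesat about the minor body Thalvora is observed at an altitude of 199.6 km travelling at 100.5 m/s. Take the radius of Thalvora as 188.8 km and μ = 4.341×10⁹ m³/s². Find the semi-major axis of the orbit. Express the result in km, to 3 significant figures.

a ≈ 354 km

r = 188.8 + 199.6 = 388.40 km = 3.884×10⁵ m.
Specific orbital energy ε = v²/2 − μ/r = (100.5)²/2 − 4.341×10⁹/3.884×10⁵ = -6.126×10³ J/kg.
Since ε = −μ/(2a), a = −μ/(2ε) = 3.543×10⁵ m = 354.28 km.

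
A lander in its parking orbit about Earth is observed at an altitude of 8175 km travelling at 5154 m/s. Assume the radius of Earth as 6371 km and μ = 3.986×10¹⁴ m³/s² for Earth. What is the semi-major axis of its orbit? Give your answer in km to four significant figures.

a ≈ 14110 km

r = 6371 + 8175 = 14546 km = 1.455×10⁷ m.
Specific orbital energy ε = v²/2 − μ/r = (5154)²/2 − 3.986×10¹⁴/1.455×10⁷ = -1.412×10⁷ J/kg.
Since ε = −μ/(2a), a = −μ/(2ε) = 1.411×10⁷ m = 14114 km.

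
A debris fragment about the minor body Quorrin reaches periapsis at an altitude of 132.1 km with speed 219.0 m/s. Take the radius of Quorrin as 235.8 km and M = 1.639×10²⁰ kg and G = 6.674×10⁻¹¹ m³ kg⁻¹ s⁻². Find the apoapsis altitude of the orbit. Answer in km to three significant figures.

μ = GM = 6.674×10⁻¹¹ × 1.639×10²⁰ = 1.094×10¹⁰ m³/s².
r_p = 235.8 + 132.1 = 367.90 km = 3.679×10⁵ m.
Specific energy ε = v²/2 − μ/r = -5.752×10³ J/kg, so a = −μ/(2ε) = 9.508×10⁵ m.
The apsides satisfy r_p + r_a = 2a, so the apoapsis radius is 2a − r_p = 1.534×10⁶ m = 1533.7 km.
Apoapsis altitude = 1533.7 − 235.8 = 1297.9 km.

apoapsis altitude ≈ 1300 km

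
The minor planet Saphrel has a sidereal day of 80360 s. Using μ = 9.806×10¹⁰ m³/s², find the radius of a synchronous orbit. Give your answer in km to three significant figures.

r_sync ≈ 2520 km

A synchronous orbit has period T, so by Kepler's third law a = (μT²/4π²)^(1/3).
μT²/4π² = 9.806×10¹⁰ × (8.036×10⁴)² / 39.48 = 1.604×10¹⁹ m³.
a = 2.522×10⁶ m = 2522.0 km.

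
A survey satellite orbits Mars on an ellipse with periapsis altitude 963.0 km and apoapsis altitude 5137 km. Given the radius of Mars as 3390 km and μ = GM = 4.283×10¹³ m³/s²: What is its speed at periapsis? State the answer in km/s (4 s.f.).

v ≈ 3.609 km/s

r_p = 3390 + 963.0 = 4353.0 km = 4.3530×10⁶ m.
r_a = 3390 + 5137 = 8527.0 km = 8.5270×10⁶ m.
Semi-major axis a = (r_p + r_a)/2 = 6440.0 km = 6.440×10⁶ m.
Vis-viva: v² = μ(2/r − 1/a) = 4.283×10¹³ × (4.595×10⁻⁷ − 1.553×10⁻⁷) = 1.303×10⁷ m²/s².
v = 3609 m/s = 3.609 km/s.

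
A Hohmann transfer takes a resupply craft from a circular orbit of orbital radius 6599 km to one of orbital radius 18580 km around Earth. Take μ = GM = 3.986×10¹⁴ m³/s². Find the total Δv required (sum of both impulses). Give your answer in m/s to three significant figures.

Δv_total ≈ 2950 m/s

r₁ = 6599 km = 6.599×10⁶ m.
r₂ = 18580 km = 1.858×10⁷ m.
Transfer ellipse a_t = (r₁ + r₂)/2 = 1.259×10⁷ m.
At r₁: circular v_c1 = √(μ/r₁) = 7772 m/s; transfer-perigee v_p = √[μ(2/r₁ − 1/a_t)] = 9442 m/s.
Δv₁ = v_p − v_c1 = 1670 m/s.
At r₂: circular v_c2 = √(μ/r₂) = 4632 m/s; transfer-apogee v_a = √[μ(2/r₂ − 1/a_t)] = 3353 m/s.
Δv₂ = v_c2 − v_a = 1278 m/s.
Total Δv = Δv₁ + Δv₂ = 2948 m/s.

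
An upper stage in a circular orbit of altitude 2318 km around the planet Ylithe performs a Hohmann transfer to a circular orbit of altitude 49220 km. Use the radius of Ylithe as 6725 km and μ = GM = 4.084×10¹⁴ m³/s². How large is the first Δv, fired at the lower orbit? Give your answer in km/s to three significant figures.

Δv ≈ 2.10 km/s

r₁ = 6725 + 2318 = 9043.0 km = 9.0430×10⁶ m.
r₂ = 6725 + 49220 = 55945 km = 5.5945×10⁷ m.
Transfer ellipse a_t = (r₁ + r₂)/2 = 3.249×10⁷ m.
At r₁: circular v_c1 = √(μ/r₁) = 6720 m/s; transfer-periapsis v_p = √[μ(2/r₁ − 1/a_t)] = 8818 m/s.
Δv₁ = v_p − v_c1 = 2098 m/s.
= 2.098 km/s.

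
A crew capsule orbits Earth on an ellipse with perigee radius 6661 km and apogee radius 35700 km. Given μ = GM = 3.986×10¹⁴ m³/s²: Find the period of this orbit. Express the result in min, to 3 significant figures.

Semi-major axis a = (r_p + r_a)/2 = (6661.0 + 35700)/2 = 21180 km = 2.118×10⁷ m.
By Kepler's third law T = 2π√(a³/μ) = 2π × 4.882×10³ = 3.068×10⁴ s.
= 511.3 min.

T ≈ 511 min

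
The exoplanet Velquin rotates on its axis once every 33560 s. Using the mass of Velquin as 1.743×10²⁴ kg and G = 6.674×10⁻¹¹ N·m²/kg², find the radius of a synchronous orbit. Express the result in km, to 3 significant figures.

r_sync ≈ 14900 km

μ = GM = 6.674×10⁻¹¹ × 1.743×10²⁴ = 1.163×10¹⁴ m³/s².
A synchronous orbit has period T, so by Kepler's third law a = (μT²/4π²)^(1/3).
μT²/4π² = 1.163×10¹⁴ × (3.356×10⁴)² / 39.48 = 3.319×10²¹ m³.
a = 1.492×10⁷ m = 14916 km.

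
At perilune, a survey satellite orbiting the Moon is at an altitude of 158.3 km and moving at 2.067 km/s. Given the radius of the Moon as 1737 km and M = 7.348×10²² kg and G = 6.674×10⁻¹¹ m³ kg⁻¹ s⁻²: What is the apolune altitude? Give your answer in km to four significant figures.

μ = GM = 6.674×10⁻¹¹ × 7.348×10²² = 4.904×10¹² m³/s².
r_p = 1737 + 158.3 = 1895.3 km = 1.895×10⁶ m.
Specific energy ε = v²/2 − μ/r = -4.512×10⁵ J/kg, so a = −μ/(2ε) = 5.434×10⁶ m.
The apsides satisfy r_p + r_a = 2a, so the apolune radius is 2a − r_p = 8.973×10⁶ m = 8972.7 km.
Apolune altitude = 8972.7 − 1737 = 7235.7 km.

apolune altitude ≈ 7236 km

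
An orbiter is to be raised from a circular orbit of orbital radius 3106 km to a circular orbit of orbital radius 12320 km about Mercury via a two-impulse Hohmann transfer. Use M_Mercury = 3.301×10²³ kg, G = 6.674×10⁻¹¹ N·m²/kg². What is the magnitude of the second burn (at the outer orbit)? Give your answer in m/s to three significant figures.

Δv ≈ 489 m/s

μ = GM = 6.674×10⁻¹¹ × 3.301×10²³ = 2.203×10¹³ m³/s².
r₁ = 3106 km = 3.106×10⁶ m.
r₂ = 12320 km = 1.232×10⁷ m.
Transfer ellipse a_t = (r₁ + r₂)/2 = 7.713×10⁶ m.
At r₁: circular v_c1 = √(μ/r₁) = 2663 m/s; transfer-periherm v_p = √[μ(2/r₁ − 1/a_t)] = 3366 m/s.
At r₂: circular v_c2 = √(μ/r₂) = 1337 m/s; transfer-apoherm v_a = √[μ(2/r₂ − 1/a_t)] = 848.6 m/s.
Δv₂ = v_c2 − v_a = 488.7 m/s.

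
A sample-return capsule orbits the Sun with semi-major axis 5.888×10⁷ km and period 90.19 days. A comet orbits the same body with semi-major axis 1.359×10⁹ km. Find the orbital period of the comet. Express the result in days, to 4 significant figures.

Kepler's third law: T² ∝ a³, so T₂ = T₁ (a₂/a₁)^(3/2).
a₂/a₁ = 23.08, (a₂/a₁)^(3/2) = 110.9.
T₂ = 90.19 × 110.9 = 10000 days.

T₂ ≈ 10000 days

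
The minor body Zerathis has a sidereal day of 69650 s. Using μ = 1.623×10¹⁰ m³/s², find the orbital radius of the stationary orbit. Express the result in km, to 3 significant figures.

A synchronous orbit has period T, so by Kepler's third law a = (μT²/4π²)^(1/3).
μT²/4π² = 1.623×10¹⁰ × (6.965×10⁴)² / 39.48 = 1.994×10¹⁸ m³.
a = 1.259×10⁶ m = 1258.7 km.

r_sync ≈ 1260 km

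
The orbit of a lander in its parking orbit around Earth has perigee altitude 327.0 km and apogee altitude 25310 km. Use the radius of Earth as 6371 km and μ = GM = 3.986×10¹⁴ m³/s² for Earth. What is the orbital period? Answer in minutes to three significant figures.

T ≈ 441 minutes

r_p = 6371 + 327.0 = 6698.0 km = 6.6980×10⁶ m.
r_a = 6371 + 25310 = 31681 km = 3.1681×10⁷ m.
Semi-major axis a = (r_p + r_a)/2 = (6698.0 + 31681)/2 = 19190 km = 1.919×10⁷ m.
By Kepler's third law T = 2π√(a³/μ) = 2π × 4.210×10³ = 2.645×10⁴ s.
= 440.9 minutes.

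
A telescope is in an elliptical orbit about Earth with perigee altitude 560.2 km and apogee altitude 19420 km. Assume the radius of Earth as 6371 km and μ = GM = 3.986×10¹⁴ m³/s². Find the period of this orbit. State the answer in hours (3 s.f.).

T ≈ 5.79 hours

r_p = 6371 + 560.2 = 6931.2 km = 6.9312×10⁶ m.
r_a = 6371 + 19420 = 25791 km = 2.5791×10⁷ m.
Semi-major axis a = (r_p + r_a)/2 = (6931.2 + 25791)/2 = 16361 km = 1.636×10⁷ m.
By Kepler's third law T = 2π√(a³/μ) = 2π × 3.315×10³ = 2.083×10⁴ s.
= 5.785 hours.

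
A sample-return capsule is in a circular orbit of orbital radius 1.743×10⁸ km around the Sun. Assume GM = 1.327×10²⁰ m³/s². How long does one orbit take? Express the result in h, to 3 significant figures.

r = 1.743×10⁸ km = 1.743×10¹¹ m.
Kepler's third law: T = 2π√(r³/μ) = 2π√((1.743×10¹¹)³ / 1.327×10²⁰).
r³/μ = 3.990×10¹³ s², so T = 2π × 6.317×10⁶ = 3.969×10⁷ s.
Converting: 3.969×10⁷ s ÷ 3600 = 11030 h.

T ≈ 11000 h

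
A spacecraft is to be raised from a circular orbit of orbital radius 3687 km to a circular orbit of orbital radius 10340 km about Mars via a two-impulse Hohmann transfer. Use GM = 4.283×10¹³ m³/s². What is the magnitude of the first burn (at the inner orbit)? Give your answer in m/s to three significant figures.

Δv ≈ 730 m/s

r₁ = 3687 km = 3.687×10⁶ m.
r₂ = 10340 km = 1.034×10⁷ m.
Transfer ellipse a_t = (r₁ + r₂)/2 = 7.014×10⁶ m.
At r₁: circular v_c1 = √(μ/r₁) = 3408 m/s; transfer-periapsis v_p = √[μ(2/r₁ − 1/a_t)] = 4138 m/s.
Δv₁ = v_p − v_c1 = 730.1 m/s.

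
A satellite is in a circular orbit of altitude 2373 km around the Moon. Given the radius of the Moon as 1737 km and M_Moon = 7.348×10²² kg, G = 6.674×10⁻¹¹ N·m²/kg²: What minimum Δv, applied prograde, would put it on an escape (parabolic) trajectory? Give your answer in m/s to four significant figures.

μ = GM = 6.674×10⁻¹¹ × 7.348×10²² = 4.904×10¹² m³/s².
r = 1737 + 2373 = 4110.0 km = 4.1100×10⁶ m.
Circular speed v_c = √(μ/r) = 1092 m/s.
Escape speed v_esc = √(2μ/r) = √2 × v_c = 1545 m/s.
Δv = v_esc − v_c = 452.5 m/s.

Δv ≈ 452.5 m/s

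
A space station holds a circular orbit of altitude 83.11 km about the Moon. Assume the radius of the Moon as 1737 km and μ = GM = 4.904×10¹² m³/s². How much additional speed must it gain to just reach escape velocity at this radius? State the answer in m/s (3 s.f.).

r = 1737 + 83.11 = 1820.1 km = 1.8201×10⁶ m.
Circular speed v_c = √(μ/r) = 1641 m/s.
Escape speed v_esc = √(2μ/r) = √2 × v_c = 2321 m/s.
Δv = v_esc − v_c = 679.9 m/s.

Δv ≈ 680 m/s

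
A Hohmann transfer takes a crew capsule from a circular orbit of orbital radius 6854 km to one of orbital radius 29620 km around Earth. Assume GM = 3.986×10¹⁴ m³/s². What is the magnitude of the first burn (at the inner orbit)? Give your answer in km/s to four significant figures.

Δv ≈ 2.093 km/s

r₁ = 6854 km = 6.854×10⁶ m.
r₂ = 29620 km = 2.962×10⁷ m.
Transfer ellipse a_t = (r₁ + r₂)/2 = 1.824×10⁷ m.
At r₁: circular v_c1 = √(μ/r₁) = 7626 m/s; transfer-perigee v_p = √[μ(2/r₁ − 1/a_t)] = 9719 m/s.
Δv₁ = v_p − v_c1 = 2093 m/s.
= 2.093 km/s.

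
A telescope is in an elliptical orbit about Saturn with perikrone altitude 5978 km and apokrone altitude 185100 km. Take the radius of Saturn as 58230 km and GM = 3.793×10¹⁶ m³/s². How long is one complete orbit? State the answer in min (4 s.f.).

T ≈ 1025 min

r_p = 58230 + 5978 = 64208 km = 6.4208×10⁷ m.
r_a = 58230 + 185100 = 243330 km = 2.4333×10⁸ m.
Semi-major axis a = (r_p + r_a)/2 = (64208 + 2.4333×10⁵)/2 = 1.5377×10⁵ km = 1.538×10⁸ m.
By Kepler's third law T = 2π√(a³/μ) = 2π × 9.791×10³ = 6.152×10⁴ s.
= 1025 min.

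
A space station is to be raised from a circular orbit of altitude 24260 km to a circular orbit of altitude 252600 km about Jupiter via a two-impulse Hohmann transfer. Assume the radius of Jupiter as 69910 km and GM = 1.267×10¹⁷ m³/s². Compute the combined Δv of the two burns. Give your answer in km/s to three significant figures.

Δv_total ≈ 15.5 km/s

r₁ = 69910 + 24260 = 94170 km = 9.4170×10⁷ m.
r₂ = 69910 + 252600 = 322510 km = 3.2251×10⁸ m.
Transfer ellipse a_t = (r₁ + r₂)/2 = 2.083×10⁸ m.
At r₁: circular v_c1 = √(μ/r₁) = 36680 m/s; transfer-perijove v_p = √[μ(2/r₁ − 1/a_t)] = 45640 m/s.
Δv₁ = v_p − v_c1 = 8957 m/s.
At r₂: circular v_c2 = √(μ/r₂) = 19820 m/s; transfer-apojove v_a = √[μ(2/r₂ − 1/a_t)] = 13330 m/s.
Δv₂ = v_c2 − v_a = 6495 m/s.
Total Δv = Δv₁ + Δv₂ = 15450 m/s = 15.45 km/s.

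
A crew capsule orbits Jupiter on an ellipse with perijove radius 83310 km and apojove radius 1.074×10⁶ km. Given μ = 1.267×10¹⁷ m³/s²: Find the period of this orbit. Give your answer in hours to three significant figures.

T ≈ 68.3 hours

Semi-major axis a = (r_p + r_a)/2 = (83310 + 1.0740×10⁶)/2 = 5.7866×10⁵ km = 5.787×10⁸ m.
By Kepler's third law T = 2π√(a³/μ) = 2π × 3.911×10⁴ = 2.457×10⁵ s.
= 68.25 hours.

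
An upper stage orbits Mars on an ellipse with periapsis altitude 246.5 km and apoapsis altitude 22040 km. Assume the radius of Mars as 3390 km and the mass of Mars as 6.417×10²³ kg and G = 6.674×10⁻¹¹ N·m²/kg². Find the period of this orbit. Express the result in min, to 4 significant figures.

T ≈ 886.6 min

μ = GM = 6.674×10⁻¹¹ × 6.417×10²³ = 4.283×10¹³ m³/s².
r_p = 3390 + 246.5 = 3636.5 km = 3.6365×10⁶ m.
r_a = 3390 + 22040 = 25430 km = 2.5430×10⁷ m.
Semi-major axis a = (r_p + r_a)/2 = (3636.5 + 25430)/2 = 14533 km = 1.453×10⁷ m.
By Kepler's third law T = 2π√(a³/μ) = 2π × 8.466×10³ = 5.319×10⁴ s.
= 886.6 min.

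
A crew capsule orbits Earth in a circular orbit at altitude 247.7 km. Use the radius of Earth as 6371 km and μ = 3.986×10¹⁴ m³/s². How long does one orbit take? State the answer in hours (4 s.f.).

T ≈ 1.489 hours

r = 6371 + 247.7 = 6618.7 km = 6.6187×10⁶ m.
Kepler's third law: T = 2π√(r³/μ) = 2π√((6.619×10⁶)³ / 3.986×10¹⁴).
r³/μ = 7.274×10⁵ s², so T = 2π × 8.529×10² = 5.359×10³ s.
Converting: 5.359×10³ s ÷ 3600 = 1.489 hours.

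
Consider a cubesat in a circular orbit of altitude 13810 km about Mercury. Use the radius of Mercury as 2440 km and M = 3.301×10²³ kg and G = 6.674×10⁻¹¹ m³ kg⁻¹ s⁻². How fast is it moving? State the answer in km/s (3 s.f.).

μ = GM = 6.674×10⁻¹¹ × 3.301×10²³ = 2.203×10¹³ m³/s².
r = 2440 + 13810 = 16250 km = 1.6250×10⁷ m.
For a circular orbit v = √(μ/r) = √(2.203×10¹³ / 1.625×10⁷) = √(1.356×10⁶) = 1164 m/s.
That is 1.164 km/s.

v ≈ 1.16 km/s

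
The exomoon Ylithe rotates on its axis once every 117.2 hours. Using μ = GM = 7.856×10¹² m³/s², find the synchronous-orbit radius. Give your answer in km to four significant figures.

T = 117.2 hours = 4.219×10⁵ s.
A synchronous orbit has period T, so by Kepler's third law a = (μT²/4π²)^(1/3).
μT²/4π² = 7.856×10¹² × (4.219×10⁵)² / 39.48 = 3.542×10²² m³.
a = 3.284×10⁷ m = 32842 km.

r_sync ≈ 32840 km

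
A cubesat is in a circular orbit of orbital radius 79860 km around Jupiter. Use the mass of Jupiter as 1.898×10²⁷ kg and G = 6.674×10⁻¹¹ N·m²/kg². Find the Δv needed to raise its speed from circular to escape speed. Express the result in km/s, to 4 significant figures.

μ = GM = 6.674×10⁻¹¹ × 1.898×10²⁷ = 1.267×10¹⁷ m³/s².
r = 79860 km = 7.986×10⁷ m.
Circular speed v_c = √(μ/r) = 39830 m/s.
Escape speed v_esc = √(2μ/r) = √2 × v_c = 56320 m/s.
Δv = v_esc − v_c = 16500 m/s = 16.50 km/s.

Δv ≈ 16.50 km/s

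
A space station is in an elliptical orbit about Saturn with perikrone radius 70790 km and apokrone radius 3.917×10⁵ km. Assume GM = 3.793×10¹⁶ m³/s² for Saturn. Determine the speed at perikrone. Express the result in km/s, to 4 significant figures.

v ≈ 30.13 km/s

Semi-major axis a = (r_p + r_a)/2 = 2.3124×10⁵ km = 2.312×10⁸ m.
Vis-viva: v² = μ(2/r − 1/a) = 3.793×10¹⁶ × (2.825×10⁻⁸ − 4.324×10⁻⁹) = 9.076×10⁸ m²/s².
v = 30130 m/s = 30.13 km/s.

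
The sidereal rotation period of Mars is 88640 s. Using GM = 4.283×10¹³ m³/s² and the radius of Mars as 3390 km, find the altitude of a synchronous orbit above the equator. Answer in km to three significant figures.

A synchronous orbit has period T, so by Kepler's third law a = (μT²/4π²)^(1/3).
μT²/4π² = 4.283×10¹³ × (8.864×10⁴)² / 39.48 = 8.524×10²¹ m³.
a = 2.043×10⁷ m = 20428 km.
Altitude h = a − R = 20428 − 3390 = 17038 km.

h_sync ≈ 17000 km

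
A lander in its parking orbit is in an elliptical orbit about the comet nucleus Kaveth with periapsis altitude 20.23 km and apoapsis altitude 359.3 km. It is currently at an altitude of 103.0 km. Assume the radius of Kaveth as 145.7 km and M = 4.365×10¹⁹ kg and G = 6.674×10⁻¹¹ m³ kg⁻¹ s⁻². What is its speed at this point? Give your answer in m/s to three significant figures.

μ = GM = 6.674×10⁻¹¹ × 4.365×10¹⁹ = 2.913×10⁹ m³/s².
r_p = 145.7 + 20.23 = 165.93 km = 1.6593×10⁵ m.
r_a = 145.7 + 359.3 = 505.00 km = 5.0500×10⁵ m.
r = 145.7 + 103.0 = 248.70 km = 2.487×10⁵ m.
Semi-major axis a = (r_p + r_a)/2 = 335.46 km = 3.355×10⁵ m.
Vis-viva: v² = μ(2/r − 1/a) = 2.913×10⁹ × (8.042×10⁻⁶ − 2.981×10⁻⁶) = 1.474×10⁴ m²/s².
v = 121.4 m/s.

v ≈ 121 m/s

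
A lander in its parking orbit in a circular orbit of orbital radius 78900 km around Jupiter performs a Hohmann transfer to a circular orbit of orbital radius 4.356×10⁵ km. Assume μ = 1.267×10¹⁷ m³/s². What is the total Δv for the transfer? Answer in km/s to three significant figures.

Δv_total ≈ 19.7 km/s

r₁ = 78900 km = 7.890×10⁷ m.
r₂ = 4.356×10⁵ km = 4.356×10⁸ m.
Transfer ellipse a_t = (r₁ + r₂)/2 = 2.572×10⁸ m.
At r₁: circular v_c1 = √(μ/r₁) = 40070 m/s; transfer-perijove v_p = √[μ(2/r₁ − 1/a_t)] = 52150 m/s.
Δv₁ = v_p − v_c1 = 12070 m/s.
At r₂: circular v_c2 = √(μ/r₂) = 17050 m/s; transfer-apojove v_a = √[μ(2/r₂ − 1/a_t)] = 9445 m/s.
Δv₂ = v_c2 − v_a = 7610 m/s.
Total Δv = Δv₁ + Δv₂ = 19680 m/s = 19.68 km/s.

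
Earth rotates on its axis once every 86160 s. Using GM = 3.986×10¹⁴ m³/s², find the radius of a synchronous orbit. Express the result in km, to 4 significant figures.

r_sync ≈ 42160 km

A synchronous orbit has period T, so by Kepler's third law a = (μT²/4π²)^(1/3).
μT²/4π² = 3.986×10¹⁴ × (8.616×10⁴)² / 39.48 = 7.495×10²² m³.
a = 4.216×10⁷ m = 42163 km.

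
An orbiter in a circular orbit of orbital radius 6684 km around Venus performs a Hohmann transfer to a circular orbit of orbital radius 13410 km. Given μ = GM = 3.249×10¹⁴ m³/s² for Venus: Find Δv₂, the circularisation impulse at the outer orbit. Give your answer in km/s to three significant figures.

Δv ≈ 0.907 km/s

r₁ = 6684 km = 6.684×10⁶ m.
r₂ = 13410 km = 1.341×10⁷ m.
Transfer ellipse a_t = (r₁ + r₂)/2 = 1.005×10⁷ m.
At r₁: circular v_c1 = √(μ/r₁) = 6972 m/s; transfer-periapsis v_p = √[μ(2/r₁ − 1/a_t)] = 8055 m/s.
At r₂: circular v_c2 = √(μ/r₂) = 4922 m/s; transfer-apoapsis v_a = √[μ(2/r₂ − 1/a_t)] = 4015 m/s.
Δv₂ = v_c2 − v_a = 907.4 m/s.
= 0.9074 km/s.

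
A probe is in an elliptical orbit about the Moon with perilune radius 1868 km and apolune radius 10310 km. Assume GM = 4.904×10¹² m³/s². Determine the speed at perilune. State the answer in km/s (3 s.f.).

Semi-major axis a = (r_p + r_a)/2 = 6089.0 km = 6.089×10⁶ m.
Vis-viva: v² = μ(2/r − 1/a) = 4.904×10¹² × (1.071×10⁻⁶ − 1.642×10⁻⁷) = 4.445×10⁶ m²/s².
v = 2108 m/s = 2.108 km/s.

v ≈ 2.11 km/s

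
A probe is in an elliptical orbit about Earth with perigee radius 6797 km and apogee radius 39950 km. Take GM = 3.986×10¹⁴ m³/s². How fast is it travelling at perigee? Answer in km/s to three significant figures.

v ≈ 10.0 km/s

Semi-major axis a = (r_p + r_a)/2 = 23374 km = 2.337×10⁷ m.
Vis-viva: v² = μ(2/r − 1/a) = 3.986×10¹⁴ × (2.942×10⁻⁷ − 4.278×10⁻⁸) = 1.002×10⁸ m²/s².
v = 10010 m/s = 10.01 km/s.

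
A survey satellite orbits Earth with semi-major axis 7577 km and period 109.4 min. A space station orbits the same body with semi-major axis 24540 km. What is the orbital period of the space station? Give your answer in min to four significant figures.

Kepler's third law: T² ∝ a³, so T₂ = T₁ (a₂/a₁)^(3/2).
a₂/a₁ = 3.239, (a₂/a₁)^(3/2) = 5.829.
T₂ = 109.4 × 5.829 = 637.7 min.

T₂ ≈ 637.7 min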